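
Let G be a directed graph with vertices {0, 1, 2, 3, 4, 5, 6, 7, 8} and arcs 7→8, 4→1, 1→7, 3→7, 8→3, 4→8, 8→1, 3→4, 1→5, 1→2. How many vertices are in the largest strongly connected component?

{1, 3, 4, 7, 8} are all mutually reachable — one SCC of size 5.
{2} is an SCC by itself.
{0} is an SCC by itself.
{6} is an SCC by itself.
{5} is an SCC by itself.
The largest has 5 vertices.

5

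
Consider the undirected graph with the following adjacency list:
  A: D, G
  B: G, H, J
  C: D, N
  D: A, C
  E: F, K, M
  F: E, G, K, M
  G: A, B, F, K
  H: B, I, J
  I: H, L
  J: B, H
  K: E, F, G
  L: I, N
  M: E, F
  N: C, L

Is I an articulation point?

Deleting I leaves 1 component (was 1) (its neighbors H, L remain connected to each other), so I is not a cut vertex.

No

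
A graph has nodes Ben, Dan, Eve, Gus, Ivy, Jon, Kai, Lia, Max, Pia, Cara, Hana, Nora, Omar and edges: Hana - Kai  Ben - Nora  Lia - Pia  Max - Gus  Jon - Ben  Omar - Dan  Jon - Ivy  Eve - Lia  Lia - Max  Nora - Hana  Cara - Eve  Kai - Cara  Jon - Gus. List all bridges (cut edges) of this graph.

Dan-Omar, Ivy-Jon, Lia-Pia

The edges on the cycle Jon-Ben-Nora-Hana-Kai-Cara-Eve-Lia-Max-Gus-Jon are not bridges since each lies on that cycle.
But removing Pia - Lia disconnects Pia from Lia; removing Omar - Dan disconnects Omar from Dan; removing Jon - Ivy disconnects Jon from Ivy — these are bridges.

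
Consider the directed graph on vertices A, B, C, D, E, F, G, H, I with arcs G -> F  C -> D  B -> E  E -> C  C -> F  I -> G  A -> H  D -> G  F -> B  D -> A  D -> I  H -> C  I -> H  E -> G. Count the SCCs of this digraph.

{A, B, C, D, E, F, G, H, I} are all mutually reachable — one SCC of size 9.
That gives 1 strongly connected component.

1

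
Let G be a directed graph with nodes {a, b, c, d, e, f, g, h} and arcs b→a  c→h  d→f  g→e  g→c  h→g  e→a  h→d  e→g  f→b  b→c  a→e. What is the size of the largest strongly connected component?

8

{a, b, c, d, e, f, g, h} are all mutually reachable — one SCC of size 8.
The largest has 8 vertices.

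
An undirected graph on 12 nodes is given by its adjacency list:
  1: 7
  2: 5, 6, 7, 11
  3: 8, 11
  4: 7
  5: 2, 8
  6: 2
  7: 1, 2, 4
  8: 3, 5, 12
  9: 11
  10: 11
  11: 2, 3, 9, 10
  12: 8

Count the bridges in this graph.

The edges on the cycle 5-2-11-3-8-5 are not bridges since each lies on that cycle.
But removing 2-6 disconnects 2 from 6; removing 7-1 disconnects 7 from 1; removing 2-7 disconnects 2 from 7; removing 4-7 disconnects 4 from 7 — these are bridges.
In total 7 edges are bridges.

7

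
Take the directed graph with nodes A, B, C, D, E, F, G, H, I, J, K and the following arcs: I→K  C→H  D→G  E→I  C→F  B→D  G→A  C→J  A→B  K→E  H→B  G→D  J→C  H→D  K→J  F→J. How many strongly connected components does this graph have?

4

{A, B, D, G} are all mutually reachable — one SCC of size 4.
{E, I, K} are all mutually reachable — one SCC of size 3.
{C, F, J} are all mutually reachable — one SCC of size 3.
{H} is an SCC by itself.
That gives 4 strongly connected components.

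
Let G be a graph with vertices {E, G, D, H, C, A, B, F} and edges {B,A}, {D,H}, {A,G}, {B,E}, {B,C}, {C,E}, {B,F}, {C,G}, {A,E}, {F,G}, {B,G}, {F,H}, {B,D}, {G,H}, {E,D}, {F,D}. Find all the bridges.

The edges on the cycle B-A-E-D-F-B are not bridges since each lies on that cycle.
Every edge lies on some cycle, so there are no bridges.

none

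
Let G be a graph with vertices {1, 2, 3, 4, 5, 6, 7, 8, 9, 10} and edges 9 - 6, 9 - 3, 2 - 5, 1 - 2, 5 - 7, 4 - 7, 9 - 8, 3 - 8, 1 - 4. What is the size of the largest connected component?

5

10 is isolated — a component by itself.
Starting from 3 we can reach 3, 6, 8, 9. That is one component of size 4.
Starting from 1 we can reach 1, 2, 4, 5, 7. That is one component of size 5.
The largest has 5 vertices.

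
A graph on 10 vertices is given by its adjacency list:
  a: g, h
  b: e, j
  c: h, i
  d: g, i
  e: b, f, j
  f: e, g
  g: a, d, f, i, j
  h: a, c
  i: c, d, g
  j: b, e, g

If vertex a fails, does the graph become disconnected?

Deleting a leaves 1 component (was 1) (its neighbors g, h remain connected to each other), so a is not a cut vertex.

No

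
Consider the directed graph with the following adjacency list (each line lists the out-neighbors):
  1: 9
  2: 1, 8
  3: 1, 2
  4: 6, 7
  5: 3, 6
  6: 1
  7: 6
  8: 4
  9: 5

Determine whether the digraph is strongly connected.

Yes

From 1 we can reach every vertex (1, 2, 3, 4, 5, 6, 7, 8, 9), and every vertex can reach 1 (1, 2, 3, 4, 5, 6, 7, 8, 9). So the whole graph is one strongly connected component.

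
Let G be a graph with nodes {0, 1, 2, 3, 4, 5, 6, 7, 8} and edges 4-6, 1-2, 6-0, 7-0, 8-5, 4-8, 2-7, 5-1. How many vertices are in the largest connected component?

3 is isolated — a component by itself.
Starting from 0 we can reach 0, 1, 2, 4, 5, 6, 7, 8. That is one component of size 8.
The largest has 8 vertices.

8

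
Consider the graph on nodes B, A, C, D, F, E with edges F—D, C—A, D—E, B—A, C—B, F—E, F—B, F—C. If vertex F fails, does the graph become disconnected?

Yes

Deleting F raises the number of components from 1 to 2, so F is a cut vertex.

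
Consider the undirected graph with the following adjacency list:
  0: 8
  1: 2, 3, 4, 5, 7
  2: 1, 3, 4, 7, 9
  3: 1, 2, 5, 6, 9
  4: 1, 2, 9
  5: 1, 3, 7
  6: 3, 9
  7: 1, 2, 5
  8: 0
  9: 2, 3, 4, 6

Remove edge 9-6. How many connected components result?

9 and 6 are still connected via 9-3-6, so the component count stays at 2.

2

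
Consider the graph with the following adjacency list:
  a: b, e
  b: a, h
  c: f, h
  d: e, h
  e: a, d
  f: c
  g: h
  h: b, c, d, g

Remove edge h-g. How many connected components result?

Before removal there is 1 component.
h-g is a bridge — removing it separates h's side from g's side.
After removal: 2 components.

2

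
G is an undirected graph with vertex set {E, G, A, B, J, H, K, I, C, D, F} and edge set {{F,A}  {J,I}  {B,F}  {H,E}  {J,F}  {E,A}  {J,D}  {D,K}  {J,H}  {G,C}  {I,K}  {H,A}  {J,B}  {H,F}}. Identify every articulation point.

Removing J increases the component count from 2 to 3, so J is a cut vertex.
By contrast removing I leaves 2 components; it is not a cut vertex. No other vertex is a cut vertex either.

J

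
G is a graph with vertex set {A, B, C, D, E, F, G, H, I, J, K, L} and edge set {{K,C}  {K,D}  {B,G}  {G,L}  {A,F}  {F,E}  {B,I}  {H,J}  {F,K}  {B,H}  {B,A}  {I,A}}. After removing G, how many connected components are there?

With G gone, the remaining components are: {L}; {A, B, C, D, E, F, H, I, J, K}.
That is 2 components.

2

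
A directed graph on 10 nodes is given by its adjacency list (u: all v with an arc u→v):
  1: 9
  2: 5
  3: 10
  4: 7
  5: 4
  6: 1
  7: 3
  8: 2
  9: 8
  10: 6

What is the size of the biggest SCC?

10

{1, 2, 3, 4, 5, 6, 7, 8, 9, 10} are all mutually reachable — one SCC of size 10.
The largest has 10 vertices.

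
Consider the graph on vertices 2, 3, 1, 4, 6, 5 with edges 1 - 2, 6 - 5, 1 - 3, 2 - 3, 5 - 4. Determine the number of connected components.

2

Starting from 1 we can reach 1, 2, 3. That is one component of size 3.
Starting from 4 we can reach 4, 5, 6. That is one component of size 3.
Total: 2 components.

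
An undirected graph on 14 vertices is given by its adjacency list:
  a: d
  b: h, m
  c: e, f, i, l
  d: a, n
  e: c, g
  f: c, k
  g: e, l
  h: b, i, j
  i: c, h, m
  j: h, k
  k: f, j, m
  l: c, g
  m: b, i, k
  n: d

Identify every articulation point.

c, d

Removing c increases the component count from 2 to 3, so c is a cut vertex.
Removing d increases the component count from 2 to 3, so d is a cut vertex.
By contrast removing n leaves 2 components; it is not a cut vertex. No other vertex is a cut vertex either.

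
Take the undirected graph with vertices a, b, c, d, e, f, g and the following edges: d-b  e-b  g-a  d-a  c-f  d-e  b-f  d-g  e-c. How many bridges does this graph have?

0

The edges on the cycle d-g-a-d are not bridges since each lies on that cycle.
Every edge lies on some cycle, so there are no bridges.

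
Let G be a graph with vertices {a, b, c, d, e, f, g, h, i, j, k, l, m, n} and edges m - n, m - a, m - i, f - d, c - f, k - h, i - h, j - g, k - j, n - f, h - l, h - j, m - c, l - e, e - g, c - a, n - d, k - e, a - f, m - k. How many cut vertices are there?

Removing m increases the component count from 2 to 3, so m is a cut vertex.
By contrast removing l leaves 2 components; it is not a cut vertex. No other vertex is a cut vertex either.

1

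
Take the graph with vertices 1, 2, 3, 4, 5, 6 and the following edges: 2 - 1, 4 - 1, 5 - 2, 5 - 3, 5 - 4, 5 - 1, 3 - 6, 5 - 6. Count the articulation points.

1

Removing 5 increases the component count from 1 to 2, so 5 is a cut vertex.
By contrast removing 2 leaves 1 component; it is not a cut vertex. No other vertex is a cut vertex either.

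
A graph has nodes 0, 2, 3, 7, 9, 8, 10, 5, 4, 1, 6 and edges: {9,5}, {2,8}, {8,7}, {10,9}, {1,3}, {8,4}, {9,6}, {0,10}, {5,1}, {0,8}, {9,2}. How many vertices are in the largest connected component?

11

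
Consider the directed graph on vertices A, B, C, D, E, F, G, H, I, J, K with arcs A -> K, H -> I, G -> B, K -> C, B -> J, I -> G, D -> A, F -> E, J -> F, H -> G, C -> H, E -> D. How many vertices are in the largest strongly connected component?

{A, B, C, D, E, F, G, H, I, J, K} are all mutually reachable — one SCC of size 11.
The largest has 11 vertices.

11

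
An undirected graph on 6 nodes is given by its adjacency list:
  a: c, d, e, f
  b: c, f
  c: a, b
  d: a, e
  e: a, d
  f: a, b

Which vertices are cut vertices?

a

Removing a increases the component count from 1 to 2, so a is a cut vertex.
By contrast removing b leaves 1 component; it is not a cut vertex. No other vertex is a cut vertex either.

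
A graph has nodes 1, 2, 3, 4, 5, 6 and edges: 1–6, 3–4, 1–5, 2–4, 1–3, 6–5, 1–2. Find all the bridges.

none

The edges on the cycle 1-6-5-1 are not bridges since each lies on that cycle.
Every edge lies on some cycle, so there are no bridges.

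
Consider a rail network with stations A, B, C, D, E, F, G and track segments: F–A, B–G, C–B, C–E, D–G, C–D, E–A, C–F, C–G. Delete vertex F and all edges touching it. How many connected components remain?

With F gone, the remaining components are: {A, B, C, D, E, G}.
That is 1 component.

1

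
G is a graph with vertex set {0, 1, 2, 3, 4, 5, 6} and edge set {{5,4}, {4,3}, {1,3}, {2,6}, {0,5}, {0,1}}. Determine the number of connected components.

2

Starting from 2 we can reach 2, 6. That is one component of size 2.
Starting from 0 we can reach 0, 1, 3, 4, 5. That is one component of size 5.
Total: 2 components.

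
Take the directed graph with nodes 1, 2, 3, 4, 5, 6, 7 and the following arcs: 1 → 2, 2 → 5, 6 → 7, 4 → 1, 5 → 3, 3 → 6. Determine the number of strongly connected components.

{5} is an SCC by itself.
{2} is an SCC by itself.
{3} is an SCC by itself.
{4} is an SCC by itself.
{7} is an SCC by itself.
(and 2 more singleton SCCs)
That gives 7 strongly connected components.

7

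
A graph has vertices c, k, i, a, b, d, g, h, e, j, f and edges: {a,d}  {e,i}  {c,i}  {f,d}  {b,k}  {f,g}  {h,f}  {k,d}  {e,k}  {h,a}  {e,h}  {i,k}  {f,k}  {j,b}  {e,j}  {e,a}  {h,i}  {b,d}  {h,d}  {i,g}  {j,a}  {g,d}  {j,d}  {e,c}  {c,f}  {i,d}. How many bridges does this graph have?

0

The edges on the cycle e-c-i-e are not bridges since each lies on that cycle.
Every edge lies on some cycle, so there are no bridges.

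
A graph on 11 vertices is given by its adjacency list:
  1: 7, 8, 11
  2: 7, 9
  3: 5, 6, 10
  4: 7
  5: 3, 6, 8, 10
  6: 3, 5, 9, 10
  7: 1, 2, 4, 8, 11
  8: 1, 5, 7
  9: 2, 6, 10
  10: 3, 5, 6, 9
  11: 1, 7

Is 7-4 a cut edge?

Removing 7-4 leaves no path between 7 and 4: the component count goes from 1 to 2. So it is a bridge.

Yes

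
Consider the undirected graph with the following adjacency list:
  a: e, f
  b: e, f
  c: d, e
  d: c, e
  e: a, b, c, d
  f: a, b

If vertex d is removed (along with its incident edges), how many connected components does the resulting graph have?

With d gone, the remaining components are: {a, b, c, e, f}.
That is 1 component.

1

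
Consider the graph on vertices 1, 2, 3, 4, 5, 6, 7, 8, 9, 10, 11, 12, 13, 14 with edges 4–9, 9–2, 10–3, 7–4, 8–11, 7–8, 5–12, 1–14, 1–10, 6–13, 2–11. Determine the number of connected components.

4

Starting from 6 we can reach 6, 13. That is one component of size 2.
Starting from 5 we can reach 5, 12. That is one component of size 2.
Starting from 1 we can reach 1, 3, 10, 14. That is one component of size 4.
Starting from 2 we can reach 2, 4, 7, 8, 9, 11. That is one component of size 6.
Total: 4 components.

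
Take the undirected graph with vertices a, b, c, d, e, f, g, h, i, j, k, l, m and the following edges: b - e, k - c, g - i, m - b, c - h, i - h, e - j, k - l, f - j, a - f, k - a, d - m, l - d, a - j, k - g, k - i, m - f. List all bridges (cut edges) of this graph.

none

The edges on the cycle m-b-e-j-f-m are not bridges since each lies on that cycle.
Every edge lies on some cycle, so there are no bridges.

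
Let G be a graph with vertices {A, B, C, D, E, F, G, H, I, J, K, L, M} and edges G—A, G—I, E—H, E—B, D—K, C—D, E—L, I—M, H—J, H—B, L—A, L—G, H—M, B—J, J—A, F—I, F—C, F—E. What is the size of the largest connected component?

13

Starting from A we can reach A, B, C, D, E, F, G, H, I, J, K, L, M. That is one component of size 13.
The largest has 13 vertices.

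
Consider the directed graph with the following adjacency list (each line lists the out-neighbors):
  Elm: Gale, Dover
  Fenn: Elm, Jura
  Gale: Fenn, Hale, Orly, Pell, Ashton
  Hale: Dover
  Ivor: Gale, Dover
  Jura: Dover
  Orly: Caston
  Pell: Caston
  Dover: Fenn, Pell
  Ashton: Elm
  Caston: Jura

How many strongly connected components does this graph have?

2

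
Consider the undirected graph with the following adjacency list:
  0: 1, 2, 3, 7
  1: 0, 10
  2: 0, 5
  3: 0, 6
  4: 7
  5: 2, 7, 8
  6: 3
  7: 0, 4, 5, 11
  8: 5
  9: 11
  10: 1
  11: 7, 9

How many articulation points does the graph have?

Removing 0 increases the component count from 1 to 3, so 0 is a cut vertex.
Removing 1 increases the component count from 1 to 2, so 1 is a cut vertex.
Removing 3 increases the component count from 1 to 2, so 3 is a cut vertex.
Likewise 5, 7, 11 are cut vertices.
By contrast removing 8 leaves 1 component; it is not a cut vertex. No other vertex is a cut vertex either.

6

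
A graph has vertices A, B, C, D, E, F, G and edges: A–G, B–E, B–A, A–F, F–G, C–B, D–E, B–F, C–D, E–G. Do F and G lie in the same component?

From F we can reach A, B, C, D, E, F, G, which includes G.

Yes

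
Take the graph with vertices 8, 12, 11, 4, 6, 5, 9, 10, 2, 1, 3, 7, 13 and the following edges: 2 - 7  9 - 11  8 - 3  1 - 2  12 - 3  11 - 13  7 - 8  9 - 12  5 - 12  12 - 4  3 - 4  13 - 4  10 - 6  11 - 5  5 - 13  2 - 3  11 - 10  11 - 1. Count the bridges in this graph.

2

The edges on the cycle 11-5-12-3-8-7-2-1-11 are not bridges since each lies on that cycle.
But removing 10 - 11 disconnects 10 from 11; removing 10 - 6 disconnects 10 from 6 — these are bridges.
That makes 2 bridges.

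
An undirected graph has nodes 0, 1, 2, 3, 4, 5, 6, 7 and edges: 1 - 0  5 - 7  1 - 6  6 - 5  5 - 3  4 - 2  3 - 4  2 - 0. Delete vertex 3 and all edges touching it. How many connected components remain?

With 3 gone, the remaining components are: {0, 1, 2, 4, 5, 6, 7}.
That is 1 component.

1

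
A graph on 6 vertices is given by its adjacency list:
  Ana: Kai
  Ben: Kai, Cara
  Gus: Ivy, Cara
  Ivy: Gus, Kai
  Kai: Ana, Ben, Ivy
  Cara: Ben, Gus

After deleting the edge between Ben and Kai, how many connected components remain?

1

Ben and Kai are still connected via Ben-Cara-Gus-Ivy-Kai, so the component count stays at 1.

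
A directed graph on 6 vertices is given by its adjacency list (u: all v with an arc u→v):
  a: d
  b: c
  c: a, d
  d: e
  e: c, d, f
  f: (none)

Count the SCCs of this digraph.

3

{a, c, d, e} are all mutually reachable — one SCC of size 4.
{b} is an SCC by itself.
{f} is an SCC by itself.
That gives 3 strongly connected components.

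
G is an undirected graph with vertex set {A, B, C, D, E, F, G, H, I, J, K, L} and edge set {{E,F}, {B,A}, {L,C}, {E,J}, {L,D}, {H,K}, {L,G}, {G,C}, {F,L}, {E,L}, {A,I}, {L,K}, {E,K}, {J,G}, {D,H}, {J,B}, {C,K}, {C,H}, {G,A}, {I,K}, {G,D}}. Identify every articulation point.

Removing J, for instance, still leaves 1 component. No single vertex removal increases the component count — the graph has no articulation points.

none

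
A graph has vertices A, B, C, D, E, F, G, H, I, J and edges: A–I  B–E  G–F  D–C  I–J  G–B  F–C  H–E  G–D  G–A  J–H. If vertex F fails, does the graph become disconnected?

Deleting F leaves 1 component (was 1) (its neighbors C, G remain connected to each other), so F is not a cut vertex.

No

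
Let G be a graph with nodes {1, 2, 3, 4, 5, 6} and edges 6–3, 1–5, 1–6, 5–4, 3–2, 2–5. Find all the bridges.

4-5

The edges on the cycle 1-6-3-2-5-1 are not bridges since each lies on that cycle.
But removing 5–4 disconnects 5 from 4 — this is a bridge.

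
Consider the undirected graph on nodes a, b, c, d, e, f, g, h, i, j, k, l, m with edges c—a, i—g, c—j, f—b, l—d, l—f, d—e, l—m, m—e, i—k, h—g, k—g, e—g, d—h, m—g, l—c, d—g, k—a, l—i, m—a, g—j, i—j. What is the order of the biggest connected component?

Starting from a we can reach a, b, c, d, e, f, g, h, i, j, k, l, m. That is one component of size 13.
The largest has 13 vertices.

13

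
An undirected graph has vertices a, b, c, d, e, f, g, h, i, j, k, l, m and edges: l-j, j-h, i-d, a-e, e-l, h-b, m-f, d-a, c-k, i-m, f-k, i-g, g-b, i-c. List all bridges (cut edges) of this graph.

none

The edges on the cycle i-m-f-k-c-i are not bridges since each lies on that cycle.
Every edge lies on some cycle, so there are no bridges.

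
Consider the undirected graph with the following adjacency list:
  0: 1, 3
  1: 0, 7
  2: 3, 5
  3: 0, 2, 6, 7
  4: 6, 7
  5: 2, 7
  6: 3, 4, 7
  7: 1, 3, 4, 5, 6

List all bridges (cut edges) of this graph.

none

The edges on the cycle 7-3-0-1-7 are not bridges since each lies on that cycle.
Every edge lies on some cycle, so there are no bridges.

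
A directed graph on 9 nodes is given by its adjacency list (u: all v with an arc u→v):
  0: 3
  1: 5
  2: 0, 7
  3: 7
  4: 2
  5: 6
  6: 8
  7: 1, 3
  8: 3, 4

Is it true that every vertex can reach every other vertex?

From 2 we can reach every vertex (0, 1, 2, 3, 4, 5, 6, 7, 8), and every vertex can reach 2 (0, 1, 2, 3, 4, 5, 6, 7, 8). So the whole graph is one strongly connected component.

Yes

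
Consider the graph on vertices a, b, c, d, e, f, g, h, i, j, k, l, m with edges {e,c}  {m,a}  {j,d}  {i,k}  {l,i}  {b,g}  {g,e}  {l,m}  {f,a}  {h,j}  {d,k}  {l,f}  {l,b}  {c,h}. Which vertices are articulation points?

Removing l increases the component count from 1 to 2, so l is a cut vertex.
By contrast removing f leaves 1 component; it is not a cut vertex. No other vertex is a cut vertex either.

l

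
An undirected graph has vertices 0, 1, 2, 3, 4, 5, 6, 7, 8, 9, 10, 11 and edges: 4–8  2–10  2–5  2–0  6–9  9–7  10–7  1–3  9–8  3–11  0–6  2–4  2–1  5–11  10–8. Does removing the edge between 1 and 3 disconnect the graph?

No

After removing 1–3, the path 1-2-5-11-3 still connects them, so the edge is not a bridge.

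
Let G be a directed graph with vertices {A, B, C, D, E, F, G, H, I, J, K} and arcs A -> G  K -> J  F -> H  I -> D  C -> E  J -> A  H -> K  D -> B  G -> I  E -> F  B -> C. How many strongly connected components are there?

{A, B, C, D, E, F, G, H, I, J, K} are all mutually reachable — one SCC of size 11.
That gives 1 strongly connected component.

1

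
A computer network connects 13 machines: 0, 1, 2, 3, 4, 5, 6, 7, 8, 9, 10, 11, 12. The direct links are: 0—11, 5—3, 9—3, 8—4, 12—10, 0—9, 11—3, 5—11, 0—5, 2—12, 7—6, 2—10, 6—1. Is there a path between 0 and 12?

No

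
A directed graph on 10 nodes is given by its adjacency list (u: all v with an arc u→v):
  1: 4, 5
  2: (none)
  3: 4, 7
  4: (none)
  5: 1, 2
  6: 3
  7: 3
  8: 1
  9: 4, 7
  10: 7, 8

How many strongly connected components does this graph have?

8

{1, 5} are all mutually reachable — one SCC of size 2.
{3, 7} are all mutually reachable — one SCC of size 2.
{8} is an SCC by itself.
{10} is an SCC by itself.
{2} is an SCC by itself.
(and 3 more singleton SCCs)
That gives 8 strongly connected components.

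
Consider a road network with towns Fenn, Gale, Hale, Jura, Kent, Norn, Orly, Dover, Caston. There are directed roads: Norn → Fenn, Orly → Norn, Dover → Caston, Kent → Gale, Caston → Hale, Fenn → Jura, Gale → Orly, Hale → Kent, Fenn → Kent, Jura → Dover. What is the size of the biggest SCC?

9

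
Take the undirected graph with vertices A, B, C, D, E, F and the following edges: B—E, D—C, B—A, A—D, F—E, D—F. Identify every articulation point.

D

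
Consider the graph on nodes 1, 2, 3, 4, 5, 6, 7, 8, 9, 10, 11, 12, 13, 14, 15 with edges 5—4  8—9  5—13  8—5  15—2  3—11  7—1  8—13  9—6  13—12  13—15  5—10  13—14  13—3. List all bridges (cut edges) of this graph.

The edges on the cycle 8-5-13-8 are not bridges since each lies on that cycle.
But removing 14—13 disconnects 14 from 13; removing 2—15 disconnects 2 from 15; removing 13—3 disconnects 13 from 3; removing 7—1 disconnects 7 from 1 — these are bridges.
In total 11 edges are bridges.

1-7, 10-5, 11-3, 12-13, 13-14, 13-15, 13-3, 15-2, 4-5, 6-9, 8-9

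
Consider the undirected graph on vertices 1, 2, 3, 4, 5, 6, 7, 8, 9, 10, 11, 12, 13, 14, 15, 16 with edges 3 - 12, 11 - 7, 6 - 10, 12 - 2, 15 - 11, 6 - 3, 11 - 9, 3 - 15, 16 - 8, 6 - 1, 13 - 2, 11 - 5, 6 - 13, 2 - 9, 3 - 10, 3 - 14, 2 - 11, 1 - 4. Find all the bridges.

1-4, 1-6, 11-5, 11-7, 14-3, 16-8

The edges on the cycle 3-12-2-11-15-3 are not bridges since each lies on that cycle.
But removing 11 - 5 disconnects 11 from 5; removing 1 - 4 disconnects 1 from 4; removing 3 - 14 disconnects 3 from 14; removing 7 - 11 disconnects 7 from 11 — these are bridges.
In total 6 edges are bridges.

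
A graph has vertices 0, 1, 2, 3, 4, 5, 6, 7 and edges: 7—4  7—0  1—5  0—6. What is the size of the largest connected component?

2 is isolated — a component by itself.
3 is isolated — a component by itself.
Starting from 1 we can reach 1, 5. That is one component of size 2.
Starting from 0 we can reach 0, 4, 6, 7. That is one component of size 4.
The largest has 4 vertices.

4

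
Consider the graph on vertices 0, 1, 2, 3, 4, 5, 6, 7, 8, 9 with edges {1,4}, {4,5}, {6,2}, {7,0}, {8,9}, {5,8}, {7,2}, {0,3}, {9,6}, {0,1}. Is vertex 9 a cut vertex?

No

Deleting 9 leaves 1 component (was 1) (its neighbors 6, 8 remain connected to each other), so 9 is not a cut vertex.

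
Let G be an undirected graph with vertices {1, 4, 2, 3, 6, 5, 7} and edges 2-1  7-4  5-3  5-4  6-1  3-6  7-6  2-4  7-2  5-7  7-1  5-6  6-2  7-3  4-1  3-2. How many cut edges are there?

0

The edges on the cycle 7-3-2-6-7 are not bridges since each lies on that cycle.
Every edge lies on some cycle, so there are no bridges.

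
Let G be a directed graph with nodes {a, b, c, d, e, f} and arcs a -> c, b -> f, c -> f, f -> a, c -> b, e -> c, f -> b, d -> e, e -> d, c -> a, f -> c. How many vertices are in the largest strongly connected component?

{a, b, c, f} are all mutually reachable — one SCC of size 4.
{d, e} are all mutually reachable — one SCC of size 2.
The largest has 4 vertices.

4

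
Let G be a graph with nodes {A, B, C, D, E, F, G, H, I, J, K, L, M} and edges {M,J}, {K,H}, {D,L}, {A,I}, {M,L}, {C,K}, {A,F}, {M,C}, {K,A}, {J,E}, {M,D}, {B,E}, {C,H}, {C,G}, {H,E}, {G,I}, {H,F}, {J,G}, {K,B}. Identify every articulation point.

M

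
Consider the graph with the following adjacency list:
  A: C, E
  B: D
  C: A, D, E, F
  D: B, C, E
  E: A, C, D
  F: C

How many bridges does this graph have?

2

The edges on the cycle D-C-A-E-D are not bridges since each lies on that cycle.
But removing F-C disconnects F from C; removing D-B disconnects D from B — these are bridges.
That makes 2 bridges.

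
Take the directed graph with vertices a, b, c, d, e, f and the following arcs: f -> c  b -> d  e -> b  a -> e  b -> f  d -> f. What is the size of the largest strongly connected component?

1

{f} is an SCC by itself.
{d} is an SCC by itself.
{e} is an SCC by itself.
{b} is an SCC by itself.
{c} is an SCC by itself.
(and 1 more singleton SCC)
The largest has 1 vertex.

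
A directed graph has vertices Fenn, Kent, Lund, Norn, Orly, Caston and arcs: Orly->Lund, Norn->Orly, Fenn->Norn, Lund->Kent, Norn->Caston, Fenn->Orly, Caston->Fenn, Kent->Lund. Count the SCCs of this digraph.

{Fenn, Norn, Caston} are all mutually reachable — one SCC of size 3.
{Kent, Lund} are all mutually reachable — one SCC of size 2.
{Orly} is an SCC by itself.
That gives 3 strongly connected components.

3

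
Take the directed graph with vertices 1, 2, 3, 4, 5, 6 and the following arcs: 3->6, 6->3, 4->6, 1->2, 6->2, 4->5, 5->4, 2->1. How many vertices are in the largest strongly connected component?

{1, 2} are all mutually reachable — one SCC of size 2.
{4, 5} are all mutually reachable — one SCC of size 2.
{3, 6} are all mutually reachable — one SCC of size 2.
The largest has 2 vertices.

2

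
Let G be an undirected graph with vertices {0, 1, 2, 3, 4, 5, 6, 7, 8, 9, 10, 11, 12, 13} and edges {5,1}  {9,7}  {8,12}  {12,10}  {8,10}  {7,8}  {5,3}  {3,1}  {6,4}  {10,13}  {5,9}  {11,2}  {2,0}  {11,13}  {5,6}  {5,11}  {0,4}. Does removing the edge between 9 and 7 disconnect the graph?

No

After removing 9–7, the path 9-5-11-13-10-8-7 still connects them, so the edge is not a bridge.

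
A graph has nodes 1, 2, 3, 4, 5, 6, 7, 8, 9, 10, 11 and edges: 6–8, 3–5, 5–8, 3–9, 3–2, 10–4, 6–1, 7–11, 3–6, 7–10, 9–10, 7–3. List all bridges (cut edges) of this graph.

1-6, 10-4, 11-7, 2-3

The edges on the cycle 3-6-8-5-3 are not bridges since each lies on that cycle.
But removing 6–1 disconnects 6 from 1; removing 3–2 disconnects 3 from 2; removing 11–7 disconnects 11 from 7; removing 4–10 disconnects 4 from 10 — these are bridges.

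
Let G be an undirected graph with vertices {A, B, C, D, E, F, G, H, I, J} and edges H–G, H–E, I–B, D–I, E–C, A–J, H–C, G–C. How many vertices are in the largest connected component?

4

F is isolated — a component by itself.
Starting from A we can reach A, J. That is one component of size 2.
Starting from B we can reach B, D, I. That is one component of size 3.
Starting from C we can reach C, E, G, H. That is one component of size 4.
The largest has 4 vertices.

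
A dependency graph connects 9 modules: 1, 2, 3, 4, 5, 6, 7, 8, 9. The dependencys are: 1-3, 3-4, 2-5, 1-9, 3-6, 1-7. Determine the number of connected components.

8 is isolated — a component by itself.
Starting from 2 we can reach 2, 5. That is one component of size 2.
Starting from 1 we can reach 1, 3, 4, 6, 7, 9. That is one component of size 6.
Total: 3 components.

3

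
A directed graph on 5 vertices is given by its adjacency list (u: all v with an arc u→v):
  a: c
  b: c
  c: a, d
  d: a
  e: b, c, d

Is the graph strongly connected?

No

There is no directed path from a to e, so the graph is not strongly connected.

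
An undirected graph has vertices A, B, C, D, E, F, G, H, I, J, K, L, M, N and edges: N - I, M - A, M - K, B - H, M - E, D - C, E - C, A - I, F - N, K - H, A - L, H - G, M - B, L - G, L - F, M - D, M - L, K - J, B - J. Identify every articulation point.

M

Removing M increases the component count from 1 to 2, so M is a cut vertex.
By contrast removing L leaves 1 component; it is not a cut vertex. No other vertex is a cut vertex either.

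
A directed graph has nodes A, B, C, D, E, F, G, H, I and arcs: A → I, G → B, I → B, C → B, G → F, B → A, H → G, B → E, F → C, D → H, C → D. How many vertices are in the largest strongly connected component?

5

{C, D, F, G, H} are all mutually reachable — one SCC of size 5.
{A, B, I} are all mutually reachable — one SCC of size 3.
{E} is an SCC by itself.
The largest has 5 vertices.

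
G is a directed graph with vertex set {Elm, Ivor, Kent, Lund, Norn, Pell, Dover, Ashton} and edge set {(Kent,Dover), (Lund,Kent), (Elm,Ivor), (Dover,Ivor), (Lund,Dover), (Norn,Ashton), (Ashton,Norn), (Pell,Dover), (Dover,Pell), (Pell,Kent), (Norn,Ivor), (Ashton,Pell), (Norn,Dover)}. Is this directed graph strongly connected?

No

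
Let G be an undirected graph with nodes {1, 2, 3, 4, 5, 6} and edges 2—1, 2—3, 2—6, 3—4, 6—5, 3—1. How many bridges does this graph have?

3

The edges on the cycle 2-3-1-2 are not bridges since each lies on that cycle.
But removing 2—6 disconnects 2 from 6; removing 5—6 disconnects 5 from 6; removing 3—4 disconnects 3 from 4 — these are bridges.
That makes 3 bridges.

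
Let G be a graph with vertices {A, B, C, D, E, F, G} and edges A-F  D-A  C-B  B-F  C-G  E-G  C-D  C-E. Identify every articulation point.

C

Removing C increases the component count from 1 to 2, so C is a cut vertex.
By contrast removing D leaves 1 component; it is not a cut vertex. No other vertex is a cut vertex either.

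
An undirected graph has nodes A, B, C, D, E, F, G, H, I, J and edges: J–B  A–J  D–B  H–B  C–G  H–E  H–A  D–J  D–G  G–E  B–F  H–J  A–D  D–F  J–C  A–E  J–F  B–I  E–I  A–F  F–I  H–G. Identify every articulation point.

Removing J, for instance, still leaves 1 component. No single vertex removal increases the component count — the graph has no articulation points.

none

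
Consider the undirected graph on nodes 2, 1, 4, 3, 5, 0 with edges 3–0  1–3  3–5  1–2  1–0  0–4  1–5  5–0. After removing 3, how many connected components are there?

With 3 gone, the remaining components are: {0, 1, 2, 4, 5}.
That is 1 component.

1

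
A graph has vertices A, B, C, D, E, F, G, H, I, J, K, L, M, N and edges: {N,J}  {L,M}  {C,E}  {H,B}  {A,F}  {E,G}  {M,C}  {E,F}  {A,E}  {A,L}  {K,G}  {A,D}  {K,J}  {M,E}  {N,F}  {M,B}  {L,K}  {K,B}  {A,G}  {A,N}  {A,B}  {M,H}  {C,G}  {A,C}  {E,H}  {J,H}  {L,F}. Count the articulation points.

1

Removing A increases the component count from 2 to 3, so A is a cut vertex.
By contrast removing B leaves 2 components; it is not a cut vertex. No other vertex is a cut vertex either.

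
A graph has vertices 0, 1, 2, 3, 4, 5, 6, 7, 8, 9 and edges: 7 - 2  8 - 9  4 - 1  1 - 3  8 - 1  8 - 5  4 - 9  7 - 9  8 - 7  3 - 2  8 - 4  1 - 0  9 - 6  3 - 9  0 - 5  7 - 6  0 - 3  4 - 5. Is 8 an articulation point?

Deleting 8 leaves 1 component (was 1) (its neighbors 1, 4, 5, 7, 9 remain connected to each other), so 8 is not a cut vertex.

No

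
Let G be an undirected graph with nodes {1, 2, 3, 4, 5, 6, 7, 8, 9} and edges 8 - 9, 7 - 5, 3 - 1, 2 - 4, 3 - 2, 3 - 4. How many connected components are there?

6 is isolated — a component by itself.
Starting from 5 we can reach 5, 7. That is one component of size 2.
Starting from 8 we can reach 8, 9. That is one component of size 2.
Starting from 1 we can reach 1, 2, 3, 4. That is one component of size 4.
Total: 4 components.

4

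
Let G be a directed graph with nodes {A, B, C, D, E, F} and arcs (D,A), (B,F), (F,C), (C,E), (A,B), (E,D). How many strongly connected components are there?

1

{A, B, C, D, E, F} are all mutually reachable — one SCC of size 6.
That gives 1 strongly connected component.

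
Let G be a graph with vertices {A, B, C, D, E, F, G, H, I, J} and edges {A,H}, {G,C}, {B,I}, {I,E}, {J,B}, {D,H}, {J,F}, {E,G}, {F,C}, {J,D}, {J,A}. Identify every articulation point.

Removing J increases the component count from 1 to 2, so J is a cut vertex.
By contrast removing H leaves 1 component; it is not a cut vertex. No other vertex is a cut vertex either.

J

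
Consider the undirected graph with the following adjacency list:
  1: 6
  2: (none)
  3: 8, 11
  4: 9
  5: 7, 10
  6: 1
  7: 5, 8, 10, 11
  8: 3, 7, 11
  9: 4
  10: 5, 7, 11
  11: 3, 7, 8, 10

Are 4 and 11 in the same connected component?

No

The component containing 4 is {4, 9}, and 11 is not in it.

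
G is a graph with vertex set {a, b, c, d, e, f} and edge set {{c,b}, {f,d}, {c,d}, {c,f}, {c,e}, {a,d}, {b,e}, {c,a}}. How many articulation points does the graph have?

1

Removing c increases the component count from 1 to 2, so c is a cut vertex.
By contrast removing a leaves 1 component; it is not a cut vertex. No other vertex is a cut vertex either.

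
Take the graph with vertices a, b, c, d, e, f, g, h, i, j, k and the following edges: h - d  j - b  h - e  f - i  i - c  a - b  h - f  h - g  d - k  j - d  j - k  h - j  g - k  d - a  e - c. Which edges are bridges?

none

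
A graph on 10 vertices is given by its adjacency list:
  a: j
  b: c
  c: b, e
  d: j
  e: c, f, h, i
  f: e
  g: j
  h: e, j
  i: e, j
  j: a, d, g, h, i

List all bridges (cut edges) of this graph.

a-j, b-c, c-e, d-j, e-f, g-j

The edges on the cycle j-i-e-h-j are not bridges since each lies on that cycle.
But removing j-g disconnects j from g; removing c-b disconnects c from b; removing e-c disconnects e from c; removing e-f disconnects e from f — these are bridges.
In total 6 edges are bridges.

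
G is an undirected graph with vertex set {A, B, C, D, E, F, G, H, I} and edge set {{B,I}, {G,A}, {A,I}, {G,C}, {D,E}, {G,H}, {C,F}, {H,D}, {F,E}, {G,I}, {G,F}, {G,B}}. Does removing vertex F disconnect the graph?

No

Deleting F leaves 1 component (was 1) (its neighbors C, E, G remain connected to each other), so F is not a cut vertex.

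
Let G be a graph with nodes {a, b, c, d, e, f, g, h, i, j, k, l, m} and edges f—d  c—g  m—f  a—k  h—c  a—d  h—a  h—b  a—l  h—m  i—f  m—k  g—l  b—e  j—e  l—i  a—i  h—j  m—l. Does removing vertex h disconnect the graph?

Yes

Deleting h raises the number of components from 1 to 2, so h is a cut vertex.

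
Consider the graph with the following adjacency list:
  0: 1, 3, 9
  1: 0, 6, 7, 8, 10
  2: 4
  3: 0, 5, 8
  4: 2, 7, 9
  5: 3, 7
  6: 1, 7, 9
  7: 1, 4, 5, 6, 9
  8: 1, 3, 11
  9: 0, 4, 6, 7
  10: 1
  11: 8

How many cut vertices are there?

Removing 1 increases the component count from 1 to 2, so 1 is a cut vertex.
Removing 4 increases the component count from 1 to 2, so 4 is a cut vertex.
Removing 8 increases the component count from 1 to 2, so 8 is a cut vertex.
By contrast removing 9 leaves 1 component; it is not a cut vertex. No other vertex is a cut vertex either.

3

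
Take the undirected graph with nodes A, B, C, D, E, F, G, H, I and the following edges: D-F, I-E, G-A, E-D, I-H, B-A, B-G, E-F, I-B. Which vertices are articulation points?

Removing B increases the component count from 2 to 3, so B is a cut vertex.
Removing E increases the component count from 2 to 3, so E is a cut vertex.
Removing I increases the component count from 2 to 4, so I is a cut vertex.
By contrast removing F leaves 2 components; it is not a cut vertex. No other vertex is a cut vertex either.

B, E, I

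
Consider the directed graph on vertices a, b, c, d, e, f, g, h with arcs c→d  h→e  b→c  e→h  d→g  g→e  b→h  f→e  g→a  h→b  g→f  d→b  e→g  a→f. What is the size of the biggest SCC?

8

{a, b, c, d, e, f, g, h} are all mutually reachable — one SCC of size 8.
The largest has 8 vertices.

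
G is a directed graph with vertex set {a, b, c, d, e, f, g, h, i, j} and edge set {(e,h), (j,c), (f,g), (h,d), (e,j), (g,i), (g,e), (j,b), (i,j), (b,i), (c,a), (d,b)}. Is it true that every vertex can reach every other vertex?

There is no directed path from g to f, so the graph is not strongly connected.

No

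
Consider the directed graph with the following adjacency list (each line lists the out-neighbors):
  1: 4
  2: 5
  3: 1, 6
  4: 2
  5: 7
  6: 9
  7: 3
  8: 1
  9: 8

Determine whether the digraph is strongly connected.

From 2 we can reach every vertex (1, 2, 3, 4, 5, 6, 7, 8, 9), and every vertex can reach 2 (1, 2, 3, 4, 5, 6, 7, 8, 9). So the whole graph is one strongly connected component.

Yes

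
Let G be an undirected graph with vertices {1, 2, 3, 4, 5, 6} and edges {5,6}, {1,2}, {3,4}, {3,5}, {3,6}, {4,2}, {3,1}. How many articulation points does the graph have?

1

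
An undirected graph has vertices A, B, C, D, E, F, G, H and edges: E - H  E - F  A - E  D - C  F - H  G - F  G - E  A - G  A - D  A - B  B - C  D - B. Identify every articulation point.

Removing A increases the component count from 1 to 2, so A is a cut vertex.
By contrast removing B leaves 1 component; it is not a cut vertex. No other vertex is a cut vertex either.

A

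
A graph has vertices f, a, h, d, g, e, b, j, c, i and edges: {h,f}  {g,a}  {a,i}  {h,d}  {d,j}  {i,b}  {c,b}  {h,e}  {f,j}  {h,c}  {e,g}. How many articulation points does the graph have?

1

Removing h increases the component count from 1 to 2, so h is a cut vertex.
By contrast removing c leaves 1 component; it is not a cut vertex. No other vertex is a cut vertex either.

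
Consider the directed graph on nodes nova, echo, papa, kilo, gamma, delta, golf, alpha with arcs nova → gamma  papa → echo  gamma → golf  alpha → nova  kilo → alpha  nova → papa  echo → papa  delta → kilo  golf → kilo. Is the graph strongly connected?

There is no directed path from golf to delta, so the graph is not strongly connected.

No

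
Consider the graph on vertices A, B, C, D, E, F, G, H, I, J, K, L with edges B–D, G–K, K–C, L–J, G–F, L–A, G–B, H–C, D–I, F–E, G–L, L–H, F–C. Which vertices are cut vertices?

Removing B increases the component count from 1 to 2, so B is a cut vertex.
Removing D increases the component count from 1 to 2, so D is a cut vertex.
Removing F increases the component count from 1 to 2, so F is a cut vertex.
Likewise G, L are cut vertices.
By contrast removing A leaves 1 component; it is not a cut vertex. No other vertex is a cut vertex either.

B, D, F, G, L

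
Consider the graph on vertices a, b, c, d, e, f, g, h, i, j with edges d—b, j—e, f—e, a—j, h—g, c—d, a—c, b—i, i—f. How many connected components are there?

2

Starting from g we can reach g, h. That is one component of size 2.
Starting from a we can reach a, b, c, d, e, f, i, j. That is one component of size 8.
Total: 2 components.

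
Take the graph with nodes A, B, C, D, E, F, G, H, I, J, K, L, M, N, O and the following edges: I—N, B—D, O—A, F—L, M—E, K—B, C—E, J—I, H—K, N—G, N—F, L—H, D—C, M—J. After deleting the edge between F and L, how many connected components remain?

2

F and L are still connected via F-N-I-J-M-E-C-D-B-K-H-L, so the component count stays at 2.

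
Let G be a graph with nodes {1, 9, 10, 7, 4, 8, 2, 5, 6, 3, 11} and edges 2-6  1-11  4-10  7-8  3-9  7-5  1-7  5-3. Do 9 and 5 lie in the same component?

Yes

From 9 we can reach 1, 3, 5, 7, 8, 9, 11, which includes 5.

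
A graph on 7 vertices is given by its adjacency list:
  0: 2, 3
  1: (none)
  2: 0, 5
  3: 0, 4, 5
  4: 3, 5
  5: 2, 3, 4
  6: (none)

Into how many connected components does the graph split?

3

1 is isolated — a component by itself.
6 is isolated — a component by itself.
Starting from 0 we can reach 0, 2, 3, 4, 5. That is one component of size 5.
Total: 3 components.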